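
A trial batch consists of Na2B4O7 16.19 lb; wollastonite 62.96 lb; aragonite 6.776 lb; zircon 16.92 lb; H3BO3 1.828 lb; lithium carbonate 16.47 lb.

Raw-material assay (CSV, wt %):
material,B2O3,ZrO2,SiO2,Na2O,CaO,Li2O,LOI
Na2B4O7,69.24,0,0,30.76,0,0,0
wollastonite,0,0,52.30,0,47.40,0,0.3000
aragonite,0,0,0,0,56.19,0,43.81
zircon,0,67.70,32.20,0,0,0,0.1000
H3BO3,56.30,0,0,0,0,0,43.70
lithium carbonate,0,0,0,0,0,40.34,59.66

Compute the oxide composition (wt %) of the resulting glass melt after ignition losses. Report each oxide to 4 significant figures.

Intermediates are rounded to 4 significant digits when quoted; each numeric step runs at full float precision through every step; a single rounding yields each reported result — the derived quantities (glass mass, six oxide percentages, LOI, yield, totals) are recomputed from the batch weights at 107.3 lb of glass in full float precision as set out in question or answer.
Per-oxide mass from batch:
  B2O3: 16.19·0.6924 + 1.828·0.5630 = 12.24 lb
  ZrO2: 16.92·0.6770 = 11.45 lb
  SiO2: 62.96·0.5230 + 16.92·0.3220 = 38.38 lb
  Na2O: 16.19·0.3076 = 4.980 lb
  CaO: 62.96·0.4740 + 6.776·0.5619 = 33.65 lb
  Li2O: 16.47·0.4034 = 6.644 lb
LOI: 62.96·0.003000 + 6.776·0.4381 + 16.92·0.001000 + 1.828·0.4370 + 16.47·0.5966 = 13.80 lb
Net of LOI, the glass mass = 121.1 − 13.80 = 107.3 lb (the oxide masses sum to this)
wt % = 100 × oxide mass / glass mass

Glass mass = 107.3 lb (batch 121.1 − LOI 13.80).
Composition: B2O3 11.40%, ZrO2 10.67%, SiO2 35.75%, Na2O 4.639%, CaO 31.35%, Li2O 6.189%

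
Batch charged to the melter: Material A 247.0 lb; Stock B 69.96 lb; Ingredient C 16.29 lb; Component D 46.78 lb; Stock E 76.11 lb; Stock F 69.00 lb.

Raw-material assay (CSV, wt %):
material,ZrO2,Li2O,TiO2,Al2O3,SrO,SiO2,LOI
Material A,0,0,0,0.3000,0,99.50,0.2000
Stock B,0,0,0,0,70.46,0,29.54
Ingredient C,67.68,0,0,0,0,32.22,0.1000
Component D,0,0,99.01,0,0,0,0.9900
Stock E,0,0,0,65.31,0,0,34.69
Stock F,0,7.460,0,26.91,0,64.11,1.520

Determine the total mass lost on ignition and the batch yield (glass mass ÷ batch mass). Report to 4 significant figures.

LOI loss = 49.09 lb; glass = 476.0 lb; yield = 90.65%

Full precision is held from first step to last — working values appear (rounded to four significant figures) within the worked lines — each reported number takes exactly one rounding — all derived quantities, which include ignition loss, totals, yield, glass mass, six oxide percentages, are rebuilt in full precision, exactly as shown in the question or the answer, using the weight values for 476.0 lb of glass.
Ignition loss by material:
  Material A: 247.0 × 0.002000 = 0.4940 lb
  Stock B: 69.96 × 0.2954 = 20.67 lb
  Ingredient C: 16.29 × 0.001000 = 0.01629 lb
  Component D: 46.78 × 0.009900 = 0.4631 lb
  Stock E: 76.11 × 0.3469 = 26.40 lb
  Stock F: 69.00 × 0.01520 = 1.049 lb
Total LOI = 49.09 lb
Glass = batch − LOI = 525.1 − 49.09 = 476.0 lb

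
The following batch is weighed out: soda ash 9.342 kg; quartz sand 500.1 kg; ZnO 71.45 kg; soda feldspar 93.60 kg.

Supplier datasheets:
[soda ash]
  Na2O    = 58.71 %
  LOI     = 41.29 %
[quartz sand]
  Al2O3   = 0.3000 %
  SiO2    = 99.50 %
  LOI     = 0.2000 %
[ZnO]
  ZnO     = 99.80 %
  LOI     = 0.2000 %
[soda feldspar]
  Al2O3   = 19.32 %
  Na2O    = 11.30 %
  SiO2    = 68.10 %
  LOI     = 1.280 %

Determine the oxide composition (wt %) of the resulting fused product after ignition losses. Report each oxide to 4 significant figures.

Glass mass = 668.3 kg (batch 674.5 − LOI 6.198).
Composition: Al2O3 2.930%, Na2O 2.403%, ZnO 10.67%, SiO2 84.00%

In-progress results appear (rounded to four significant figures) in the working — every computation holds full float precision from start to finish; every reported value is rounded a single time; derived quantities, which include the yield, net glass mass, ignition loss, the four compositions, the totals, are carried at full float precision, as set out in question or answer, from the batch weights for 668.3 kg of glass.
Delivered oxide masses:
  Al2O3: 500.1·0.003000 + 93.60·0.1932 = 19.58 kg
  Na2O: 9.342·0.5871 + 93.60·0.1130 = 16.06 kg
  ZnO: 71.45·0.9980 = 71.31 kg
  SiO2: 500.1·0.9950 + 93.60·0.6810 = 561.3 kg
LOI: 9.342·0.4129 + 500.1·0.002000 + 71.45·0.002000 + 93.60·0.01280 = 6.198 kg
The glass mass, total less LOI, = 674.5 − 6.198 = 668.3 kg (= Σ oxide masses)
percent by weight: oxide/glass ×100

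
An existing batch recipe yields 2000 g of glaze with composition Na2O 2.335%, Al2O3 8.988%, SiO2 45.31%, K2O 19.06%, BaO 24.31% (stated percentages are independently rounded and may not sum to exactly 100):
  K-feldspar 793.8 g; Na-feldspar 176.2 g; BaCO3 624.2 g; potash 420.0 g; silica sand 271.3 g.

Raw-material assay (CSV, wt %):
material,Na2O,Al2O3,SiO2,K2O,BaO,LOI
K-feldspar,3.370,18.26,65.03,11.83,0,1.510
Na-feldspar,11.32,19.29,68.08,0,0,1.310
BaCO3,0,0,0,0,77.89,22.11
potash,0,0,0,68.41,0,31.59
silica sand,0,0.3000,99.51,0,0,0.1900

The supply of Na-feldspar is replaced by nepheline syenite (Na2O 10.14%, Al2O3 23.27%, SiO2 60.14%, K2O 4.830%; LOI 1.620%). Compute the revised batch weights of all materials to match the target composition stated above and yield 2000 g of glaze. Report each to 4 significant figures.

Values along the way are shown, rounded to four significant figures, across the worked steps; the whole derivation runs at full precision in every operation. Every reported value takes exactly one rounding; all derived quantities (LOI, yield, five oxide percentages, totals, glass mass) are recomputed from the weighed amounts on 2000 g of glass in full precision, as given in the problem or the answer.
Target oxide masses per 2000 g glaze:
  Na2O: 2.335% × 2000 = 46.70 g
  Al2O3: 8.988% × 2000 = 179.8 g
  SiO2: 45.31% × 2000 = 906.2 g
  K2O: 19.06% × 2000 = 381.2 g
  BaO: 24.31% × 2000 = 486.2 g
A balance pass over the oxides, applying the batch weights above, relative to the basis at hand (target by target, the sums agree inside rounding margins):
  Na2O: 680.4·0.03370 + 234.4·0.1014 = 46.70 g (target 46.70 g)
  Al2O3: 680.4·0.1826 + 234.4·0.2327 + 324.4·0.003000 = 179.8 g (target 179.8 g)
  SiO2: 680.4·0.6503 + 234.4·0.6014 + 324.4·0.9951 = 906.2 g (target 906.2 g)
  K2O: 680.4·0.1183 + 234.4·0.04830 + 423.0·0.6841 = 381.2 g (target 381.2 g)
  BaO: 624.2·0.7789 = 486.2 g (target 486.2 g)
Glass mass check: batch total minus LOI = 2000 g (per-oxide target masses sum to 2000 g; with the basis standing at 2000 g — deltas are rounding alone).
Batch total: Σ batch = 2286 g; the LOI term Σ batch·LOI equals 286.3 g; yield: glass divided by total = 87.48%.

Revised batch per 2000 g glaze:
  K-feldspar: 680.4 g
  nepheline syenite: 234.4 g
  BaCO3: 624.2 g
  potash: 423.0 g
  silica sand: 324.4 g
Total batch = 2286 g; LOI loss = 286.3 g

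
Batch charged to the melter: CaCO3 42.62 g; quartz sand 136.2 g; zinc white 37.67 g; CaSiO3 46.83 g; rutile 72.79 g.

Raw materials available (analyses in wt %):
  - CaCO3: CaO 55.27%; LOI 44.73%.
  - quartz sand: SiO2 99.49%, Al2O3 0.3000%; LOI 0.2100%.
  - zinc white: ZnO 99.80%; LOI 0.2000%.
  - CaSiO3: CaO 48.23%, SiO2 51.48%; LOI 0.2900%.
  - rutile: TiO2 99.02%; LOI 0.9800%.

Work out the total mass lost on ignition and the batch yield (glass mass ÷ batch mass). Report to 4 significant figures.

Each numeric step holds full float precision all the way through — mid-chain values are shown, with 4-significant-digit rounding, between the steps; every reported figure carries a single rounding; all derived quantities are re-derived from the batch weights at 315.8 g of glass in full float precision (five oxide percentages, LOI, net glass mass, the yield, the totals) exactly as printed in either problem or answer.
LOI of each material in turn:
  CaCO3: 42.62 × 0.4473 = 19.06 g
  quartz sand: 136.2 × 0.002100 = 0.2860 g
  zinc white: 37.67 × 0.002000 = 0.07534 g
  CaSiO3: 46.83 × 0.002900 = 0.1358 g
  rutile: 72.79 × 0.009800 = 0.7133 g
Total LOI = 20.27 g
Glass = batch − LOI = 336.1 − 20.27 = 315.8 g

LOI loss = 20.27 g; glass = 315.8 g; yield = 93.97%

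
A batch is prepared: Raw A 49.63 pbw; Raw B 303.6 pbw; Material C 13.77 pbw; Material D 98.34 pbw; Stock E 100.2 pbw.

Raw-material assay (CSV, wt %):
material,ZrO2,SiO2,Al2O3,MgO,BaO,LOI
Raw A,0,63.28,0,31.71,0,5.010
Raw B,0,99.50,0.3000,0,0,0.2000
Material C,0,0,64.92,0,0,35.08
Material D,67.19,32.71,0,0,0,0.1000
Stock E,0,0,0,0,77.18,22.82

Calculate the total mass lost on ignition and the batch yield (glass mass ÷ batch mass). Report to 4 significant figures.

Working values are displayed (rounded to 4 significant digits) when written out. The whole derivation maintains exact precision from first step to last — each reported figure is rounded exactly once — all derived quantities, including the yield, ignition loss, glass mass, five oxide percentages, the totals, are re-derived starting from the weights per 534.7 pbw of glass at full precision precisely as stated by the problem or answer text.
Ignition loss by material:
  Raw A: 49.63 × 0.05010 = 2.486 pbw
  Raw B: 303.6 × 0.002000 = 0.6072 pbw
  Material C: 13.77 × 0.3508 = 4.831 pbw
  Material D: 98.34 × 0.001000 = 0.09834 pbw
  Stock E: 100.2 × 0.2282 = 22.87 pbw
Total LOI = 30.89 pbw
Glass = batch − LOI = 565.5 − 30.89 = 534.7 pbw

LOI loss = 30.89 pbw; glass = 534.7 pbw; yield = 94.54%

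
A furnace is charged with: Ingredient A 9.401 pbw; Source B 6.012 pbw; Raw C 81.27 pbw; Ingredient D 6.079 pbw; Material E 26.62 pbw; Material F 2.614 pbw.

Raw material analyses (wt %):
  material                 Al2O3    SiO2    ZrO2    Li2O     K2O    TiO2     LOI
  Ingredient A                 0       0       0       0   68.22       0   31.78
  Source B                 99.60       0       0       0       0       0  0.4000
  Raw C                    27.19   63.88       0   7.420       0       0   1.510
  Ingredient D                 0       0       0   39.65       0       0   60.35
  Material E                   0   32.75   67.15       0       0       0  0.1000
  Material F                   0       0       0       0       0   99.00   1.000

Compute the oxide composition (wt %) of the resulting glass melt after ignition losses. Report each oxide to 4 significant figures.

The intermediate values are shown, with 4-significant-figure rounding, within the worked lines; full float precision is maintained in all steps; exactly one rounding is applied to each reported result — derived quantities, which include six oxide percentages, yield, the totals, ignition loss, net glass mass, are rebuilt at full precision, exactly as printed in problem or answer, using the weight values at 124.0 pbw of glass.
Per-oxide mass from batch:
  Al2O3: 6.012·0.9960 + 81.27·0.2719 = 28.09 pbw
  SiO2: 81.27·0.6388 + 26.62·0.3275 = 60.63 pbw
  ZrO2: 26.62·0.6715 = 17.88 pbw
  Li2O: 81.27·0.07420 + 6.079·0.3965 = 8.441 pbw
  K2O: 9.401·0.6822 = 6.413 pbw
  TiO2: 2.614·0.9900 = 2.588 pbw
LOI: 9.401·0.3178 + 6.012·0.004000 + 81.27·0.01510 + 6.079·0.6035 + 26.62·0.001000 + 2.614·0.01000 = 7.960 pbw
Glass = total batch minus LOI = 132.0 − 7.960 = 124.0 pbw (= Σ oxide masses)
each oxide over glass, ×100, is wt %

Glass mass = 124.0 pbw (batch 132.0 − LOI 7.960).
Composition: Al2O3 22.64%, SiO2 48.88%, ZrO2 14.41%, Li2O 6.805%, K2O 5.171%, TiO2 2.086%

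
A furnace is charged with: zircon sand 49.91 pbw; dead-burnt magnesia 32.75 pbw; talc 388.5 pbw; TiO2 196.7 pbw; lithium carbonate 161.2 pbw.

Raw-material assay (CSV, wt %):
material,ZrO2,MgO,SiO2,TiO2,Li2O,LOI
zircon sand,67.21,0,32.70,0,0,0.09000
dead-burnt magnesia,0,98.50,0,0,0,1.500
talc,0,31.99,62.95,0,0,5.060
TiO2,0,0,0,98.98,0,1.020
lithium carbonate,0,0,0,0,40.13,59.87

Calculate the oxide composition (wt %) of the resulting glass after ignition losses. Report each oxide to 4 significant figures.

Intermediates appear (rounded to 4 significant figures) on the page — every computation maintains full precision from first step to last; every reported figure is rounded only once; derived quantities are computed at exact precision (the yield, five oxide percentages, net glass mass, ignition loss, totals) starting from the weights at 710.3 pbw of glass, precisely as stated by the problem or answer text.
What the batch supplies per oxide:
  ZrO2: 49.91·0.6721 = 33.54 pbw
  MgO: 32.75·0.9850 + 388.5·0.3199 = 156.5 pbw
  SiO2: 49.91·0.3270 + 388.5·0.6295 = 260.9 pbw
  TiO2: 196.7·0.9898 = 194.7 pbw
  Li2O: 161.2·0.4013 = 64.69 pbw
LOI: 49.91·9.000e-04 + 32.75·0.01500 + 388.5·0.05060 + 196.7·0.01020 + 161.2·0.5987 = 118.7 pbw
batch − LOI leaves glass = 829.1 − 118.7 = 710.3 pbw (equal to the oxide-mass sum)
each wt % is 100 × oxide ÷ glass

Glass mass = 710.3 pbw (batch 829.1 − LOI 118.7).
Composition: ZrO2 4.722%, MgO 22.04%, SiO2 36.73%, TiO2 27.41%, Li2O 9.107%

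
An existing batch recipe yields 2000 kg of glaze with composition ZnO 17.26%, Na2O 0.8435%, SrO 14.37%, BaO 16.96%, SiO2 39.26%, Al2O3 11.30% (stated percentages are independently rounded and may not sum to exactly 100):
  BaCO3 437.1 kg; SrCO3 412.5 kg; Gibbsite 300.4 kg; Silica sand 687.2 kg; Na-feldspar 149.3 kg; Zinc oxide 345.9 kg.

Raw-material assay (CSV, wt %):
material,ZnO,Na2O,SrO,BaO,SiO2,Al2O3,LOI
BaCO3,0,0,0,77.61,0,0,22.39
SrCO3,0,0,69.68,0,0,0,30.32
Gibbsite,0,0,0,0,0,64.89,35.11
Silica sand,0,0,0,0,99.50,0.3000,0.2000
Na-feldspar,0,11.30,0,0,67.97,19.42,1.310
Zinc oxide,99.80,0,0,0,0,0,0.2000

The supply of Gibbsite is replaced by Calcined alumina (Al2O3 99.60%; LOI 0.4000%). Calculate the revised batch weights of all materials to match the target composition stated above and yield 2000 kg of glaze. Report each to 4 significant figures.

Full float precision is maintained at every stage. The intermediate values are displayed rounded to four significant digits in the printout. Every reported figure is rounded once only. Derived quantities are carried in exact precision (six oxide percentages, the totals, the yield, ignition loss, glass mass) from the batch weights at 2000 kg of glass as written in the question or the answer.
Per-oxide target masses for 2000 kg glaze:
  ZnO: 17.26% × 2000 = 345.2 kg
  Na2O: 0.8435% × 2000 = 16.87 kg
  SrO: 14.37% × 2000 = 287.4 kg
  BaO: 16.96% × 2000 = 339.2 kg
  SiO2: 39.26% × 2000 = 785.2 kg
  Al2O3: 11.30% × 2000 = 226.0 kg
Mass-balance tally per oxide working from each reported weight, relative to the basis at hand (target by target, the sums agree net of answer rounding effects):
  ZnO: 345.9·0.9980 = 345.2 kg (target 345.2 kg)
  Na2O: 149.3·0.1130 = 16.87 kg (target 16.87 kg)
  SrO: 412.5·0.6968 = 287.4 kg (target 287.4 kg)
  BaO: 437.1·0.7761 = 339.2 kg (target 339.2 kg)
  SiO2: 687.2·0.9950 + 149.3·0.6797 = 785.2 kg (target 785.2 kg)
  Al2O3: 195.7·0.9960 + 687.2·0.003000 + 149.3·0.1942 = 226.0 kg (target 226.0 kg)
Glass-mass closure: the batch minus its LOI: 2000 kg (targets for the oxides total 2000 kg; against the stated basis, 2000 kg — any gap is answer rounding).
Summing the batch: Σ batch = 2228 kg; LOI loss = Σ batch·LOI = 227.7 kg; glass ÷ batch gives a yield of 89.78%.

Revised batch per 2000 kg glaze:
  BaCO3: 437.1 kg
  SrCO3: 412.5 kg
  Calcined alumina: 195.7 kg
  Silica sand: 687.2 kg
  Na-feldspar: 149.3 kg
  Zinc oxide: 345.9 kg
Total batch = 2228 kg; LOI loss = 227.7 kg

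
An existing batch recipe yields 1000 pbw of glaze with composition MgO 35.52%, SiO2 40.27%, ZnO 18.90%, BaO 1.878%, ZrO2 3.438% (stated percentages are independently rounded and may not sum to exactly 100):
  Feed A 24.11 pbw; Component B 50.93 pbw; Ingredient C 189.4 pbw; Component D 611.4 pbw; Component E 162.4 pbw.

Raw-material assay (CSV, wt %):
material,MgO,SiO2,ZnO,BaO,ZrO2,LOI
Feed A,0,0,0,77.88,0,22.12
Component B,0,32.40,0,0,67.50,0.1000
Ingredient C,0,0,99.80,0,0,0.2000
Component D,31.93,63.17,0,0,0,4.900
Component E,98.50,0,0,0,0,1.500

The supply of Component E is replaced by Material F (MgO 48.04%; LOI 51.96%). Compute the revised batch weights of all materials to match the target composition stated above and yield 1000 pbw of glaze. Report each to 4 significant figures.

Revised batch per 1000 pbw glaze:
  Feed A: 24.11 pbw
  Component B: 50.93 pbw
  Ingredient C: 189.4 pbw
  Component D: 611.4 pbw
  Material F: 333.0 pbw
Total batch = 1209 pbw; LOI loss = 208.7 pbw

In-progress results are displayed, rounded to four significant digits, between the steps — every computation maintains full float precision from start to finish. Each reported number includes exactly one rounding — derived quantities, including the five compositions, ignition loss, totals, glass mass, the yield, are carried from the weighed amounts on 1000 pbw of glass in exact precision, as set out in problem or answer.
Oxide-by-oxide targets in 1000 pbw glaze:
  MgO: 35.52% × 1000 = 355.2 pbw
  SiO2: 40.27% × 1000 = 402.7 pbw
  ZnO: 18.90% × 1000 = 189.0 pbw
  BaO: 1.878% × 1000 = 18.78 pbw
  ZrO2: 3.438% × 1000 = 34.38 pbw
A balance pass over the oxides, per the reported batch figures, per the basis as stated (every target is met by its sum net of answer rounding effects):
  MgO: 611.4·0.3193 + 333.0·0.4804 = 355.2 pbw (target 355.2 pbw)
  SiO2: 50.93·0.3240 + 611.4·0.6317 = 402.7 pbw (target 402.7 pbw)
  ZnO: 189.4·0.9980 = 189.0 pbw (target 189.0 pbw)
  BaO: 24.11·0.7788 = 18.78 pbw (target 18.78 pbw)
  ZrO2: 50.93·0.6750 = 34.38 pbw (target 34.38 pbw)
The glass-mass cross-check: net batch after ignition = 1000 pbw (oxide target masses add up to 1000 pbw; versus the stated basis of 1000 pbw — differing by rounding only).
Batch total: Σ batch = 1209 pbw; LOI loss = Σ batch·LOI = 208.7 pbw; yield, glass over the total, = 82.73%.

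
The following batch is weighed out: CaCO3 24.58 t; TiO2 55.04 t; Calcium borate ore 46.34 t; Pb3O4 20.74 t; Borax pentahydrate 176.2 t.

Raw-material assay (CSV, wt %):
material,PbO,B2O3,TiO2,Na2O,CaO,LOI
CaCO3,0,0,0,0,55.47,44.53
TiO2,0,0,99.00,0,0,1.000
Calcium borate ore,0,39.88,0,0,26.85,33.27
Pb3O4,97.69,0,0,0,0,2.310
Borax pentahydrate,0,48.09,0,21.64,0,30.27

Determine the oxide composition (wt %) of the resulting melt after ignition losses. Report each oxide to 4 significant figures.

Glass mass = 242.2 t (batch 322.9 − LOI 80.73).
Composition: PbO 8.366%, B2O3 42.62%, TiO2 22.50%, Na2O 15.74%, CaO 10.77%

Working values are printed (rounded to 4 significant digits) when written out. Each numeric step carries full precision all the way through. Every reported result includes exactly one rounding; derived quantities, including five oxide percentages, totals, LOI, net glass mass, the yield, are rebuilt from the batch weights for 242.2 t of glass at full float precision as written in problem or answer.
What the batch supplies per oxide:
  PbO: 20.74·0.9769 = 20.26 t
  B2O3: 46.34·0.3988 + 176.2·0.4809 = 103.2 t
  TiO2: 55.04·0.9900 = 54.49 t
  Na2O: 176.2·0.2164 = 38.13 t
  CaO: 24.58·0.5547 + 46.34·0.2685 = 26.08 t
LOI: 24.58·0.4453 + 55.04·0.01000 + 46.34·0.3327 + 20.74·0.02310 + 176.2·0.3027 = 80.73 t
Resulting glass, batch − LOI: 322.9 − 80.73 = 242.2 t (the oxide masses sum to this)
each oxide over glass, ×100, is wt %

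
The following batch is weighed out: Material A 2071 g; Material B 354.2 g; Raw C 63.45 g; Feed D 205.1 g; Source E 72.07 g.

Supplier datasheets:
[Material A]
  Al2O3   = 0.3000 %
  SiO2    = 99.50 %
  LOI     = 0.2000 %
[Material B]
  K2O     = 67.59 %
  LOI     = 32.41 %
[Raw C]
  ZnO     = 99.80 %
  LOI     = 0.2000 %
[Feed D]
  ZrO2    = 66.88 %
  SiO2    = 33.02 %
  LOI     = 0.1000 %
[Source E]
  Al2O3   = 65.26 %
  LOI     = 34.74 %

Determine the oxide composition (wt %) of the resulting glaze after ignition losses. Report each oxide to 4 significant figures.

Glass mass = 2622 g (batch 2766 − LOI 144.3).
Composition: ZnO 2.416%, K2O 9.132%, Al2O3 2.031%, ZrO2 5.233%, SiO2 81.19%

Values along the way are displayed (rounded to four significant digits) on the page. The working math carries exact precision at all times — exactly one rounding is applied to each reported result; all derived quantities, including glass mass, five oxide percentages, the yield, ignition loss, the totals, are carried from the weighed amounts for 2622 g of glass at full float precision as they appear in the problem or the answer.
Delivered oxide masses:
  ZnO: 63.45·0.9980 = 63.32 g
  K2O: 354.2·0.6759 = 239.4 g
  Al2O3: 2071·0.003000 + 72.07·0.6526 = 53.25 g
  ZrO2: 205.1·0.6688 = 137.2 g
  SiO2: 2071·0.9950 + 205.1·0.3302 = 2128 g
LOI: 2071·0.002000 + 354.2·0.3241 + 63.45·0.002000 + 205.1·0.001000 + 72.07·0.3474 = 144.3 g
The glass mass, total less LOI, = 2766 − 144.3 = 2622 g (the oxide masses sum to this)
wt % = oxide mass / glass mass × 100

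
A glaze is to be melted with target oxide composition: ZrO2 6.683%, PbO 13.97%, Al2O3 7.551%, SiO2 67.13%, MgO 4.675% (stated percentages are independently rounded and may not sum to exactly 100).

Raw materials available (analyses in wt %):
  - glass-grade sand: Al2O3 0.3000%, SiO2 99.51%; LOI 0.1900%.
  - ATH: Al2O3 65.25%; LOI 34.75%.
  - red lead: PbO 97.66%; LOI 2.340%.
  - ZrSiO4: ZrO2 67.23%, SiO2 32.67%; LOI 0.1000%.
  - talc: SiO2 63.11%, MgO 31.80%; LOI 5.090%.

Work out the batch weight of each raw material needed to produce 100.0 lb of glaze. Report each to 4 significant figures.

Batch per 100.0 lb glaze:
  glass-grade sand: 54.87 lb
  ATH: 11.32 lb
  red lead: 14.30 lb
  ZrSiO4: 9.941 lb
  talc: 14.70 lb
Total batch = 105.1 lb; LOI loss = 5.131 lb; yield = 95.12%

Every computation keeps full float precision end to end. In-progress results are printed rounded to four significant figures as written; every reported number receives exactly one rounding. All derived quantities are re-derived from the batch weights on 100.0 lb of glass at full precision (ignition loss, the yield, totals, glass mass, the five compositions), exactly as shown in either problem or answer.
Oxide-by-oxide targets in 100.0 lb glaze:
  ZrO2: 6.683% × 100.0 = 6.683 lb
  PbO: 13.97% × 100.0 = 13.97 lb
  Al2O3: 7.551% × 100.0 = 7.551 lb
  SiO2: 67.13% × 100.0 = 67.13 lb
  MgO: 4.675% × 100.0 = 4.675 lb
Sums-versus-targets review with the batch weights as given, relative to the basis at hand (sum by sum, the targets are met up to rounding of the answer):
  ZrO2: 9.941·0.6723 = 6.683 lb (target 6.683 lb)
  PbO: 14.30·0.9766 = 13.97 lb (target 13.97 lb)
  Al2O3: 54.87·0.003000 + 11.32·0.6525 = 7.551 lb (target 7.551 lb)
  SiO2: 54.87·0.9951 + 9.941·0.3267 + 14.70·0.6311 = 67.13 lb (target 67.13 lb)
  MgO: 14.70·0.3180 = 4.675 lb (target 4.675 lb)
Auditing the glass mass value: batch Σ − ignition loss = 100.0 lb (the Σ of target masses is 100.0 lb; stated basis 100.0 lb — rounding explains the deltas).
Batch total: Σ batch = 105.1 lb; Σ batch·LOI gives LOI loss = 5.131 lb; glass ÷ batch gives a yield of 95.12%.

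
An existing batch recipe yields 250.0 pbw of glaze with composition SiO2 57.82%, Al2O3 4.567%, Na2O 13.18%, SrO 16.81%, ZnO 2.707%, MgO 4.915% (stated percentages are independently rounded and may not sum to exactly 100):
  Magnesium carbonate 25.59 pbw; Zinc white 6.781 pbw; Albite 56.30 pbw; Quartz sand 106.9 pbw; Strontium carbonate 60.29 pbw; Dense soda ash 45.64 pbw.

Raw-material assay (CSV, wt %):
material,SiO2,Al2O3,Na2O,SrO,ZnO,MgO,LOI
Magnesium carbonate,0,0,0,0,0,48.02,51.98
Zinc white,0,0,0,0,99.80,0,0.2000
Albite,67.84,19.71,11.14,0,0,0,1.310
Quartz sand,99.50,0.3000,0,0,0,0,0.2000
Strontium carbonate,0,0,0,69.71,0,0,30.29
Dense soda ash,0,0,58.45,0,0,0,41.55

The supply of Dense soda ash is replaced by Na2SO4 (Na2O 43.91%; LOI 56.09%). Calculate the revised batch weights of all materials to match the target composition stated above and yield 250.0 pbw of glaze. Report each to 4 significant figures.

Intermediates are displayed, rounded to 4 significant digits, across the worked steps. The working math maintains exact precision at every stage. Each reported result takes a single rounding — the derived quantities, which include ignition loss, yield, totals, the six compositions, net glass mass, are carried in exact precision, as quoted within the question or the answer, from the batch weights at 250.0 pbw of glass.
Oxide mass targets, per 250.0 pbw glaze:
  SiO2: 57.82% × 250.0 = 144.6 pbw
  Al2O3: 4.567% × 250.0 = 11.42 pbw
  Na2O: 13.18% × 250.0 = 32.95 pbw
  SrO: 16.81% × 250.0 = 42.02 pbw
  ZnO: 2.707% × 250.0 = 6.768 pbw
  MgO: 4.915% × 250.0 = 12.29 pbw
Per-oxide balance check per the reported batch figures, per the basis as stated (sum by sum, the targets are met net of answer rounding effects):
  SiO2: 56.30·0.6784 + 106.9·0.9950 = 144.6 pbw (target 144.6 pbw)
  Al2O3: 56.30·0.1971 + 106.9·0.003000 = 11.42 pbw (target 11.42 pbw)
  Na2O: 56.30·0.1114 + 60.76·0.4391 = 32.95 pbw (target 32.95 pbw)
  SrO: 60.29·0.6971 = 42.03 pbw (target 42.02 pbw)
  ZnO: 6.781·0.9980 = 6.767 pbw (target 6.768 pbw)
  MgO: 25.59·0.4802 = 12.29 pbw (target 12.29 pbw)
The glass-mass cross-check: total charge less LOI = 250.0 pbw (the Σ of target masses is 250.0 pbw; against the stated basis, 250.0 pbw — a pure rounding effect).
Total batch = Σ batch = 316.6 pbw; loss to ignition Σ batch·LOI = 66.61 pbw; glass ÷ batch gives a yield of 78.96%.

Revised batch per 250.0 pbw glaze:
  Magnesium carbonate: 25.59 pbw
  Zinc white: 6.781 pbw
  Albite: 56.30 pbw
  Quartz sand: 106.9 pbw
  Strontium carbonate: 60.29 pbw
  Na2SO4: 60.76 pbw
Total batch = 316.6 pbw; LOI loss = 66.61 pbw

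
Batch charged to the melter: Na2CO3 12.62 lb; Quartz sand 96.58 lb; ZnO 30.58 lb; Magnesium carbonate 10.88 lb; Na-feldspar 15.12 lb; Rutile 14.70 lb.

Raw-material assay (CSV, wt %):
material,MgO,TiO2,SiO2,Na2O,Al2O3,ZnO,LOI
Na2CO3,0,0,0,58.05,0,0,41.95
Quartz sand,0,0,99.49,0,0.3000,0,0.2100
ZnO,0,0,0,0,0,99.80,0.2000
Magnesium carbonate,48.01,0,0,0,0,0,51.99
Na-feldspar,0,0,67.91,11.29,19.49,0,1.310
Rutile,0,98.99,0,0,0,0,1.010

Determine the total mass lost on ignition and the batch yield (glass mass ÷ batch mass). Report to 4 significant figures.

The working math holds full precision in every operation. In-progress results are shown, rounded to four significant figures, as written — exactly one rounding is applied to each reported value — all derived quantities, including ignition loss, six oxide percentages, net glass mass, the yield, totals, are rebuilt using the weight values at 168.9 lb of glass in full float precision, precisely as stated by either problem or answer.
Ignition loss by material:
  Na2CO3: 12.62 × 0.4195 = 5.294 lb
  Quartz sand: 96.58 × 0.002100 = 0.2028 lb
  ZnO: 30.58 × 0.002000 = 0.06116 lb
  Magnesium carbonate: 10.88 × 0.5199 = 5.657 lb
  Na-feldspar: 15.12 × 0.01310 = 0.1981 lb
  Rutile: 14.70 × 0.01010 = 0.1485 lb
Total LOI = 11.56 lb
Glass = batch − LOI = 180.5 − 11.56 = 168.9 lb

LOI loss = 11.56 lb; glass = 168.9 lb; yield = 93.59%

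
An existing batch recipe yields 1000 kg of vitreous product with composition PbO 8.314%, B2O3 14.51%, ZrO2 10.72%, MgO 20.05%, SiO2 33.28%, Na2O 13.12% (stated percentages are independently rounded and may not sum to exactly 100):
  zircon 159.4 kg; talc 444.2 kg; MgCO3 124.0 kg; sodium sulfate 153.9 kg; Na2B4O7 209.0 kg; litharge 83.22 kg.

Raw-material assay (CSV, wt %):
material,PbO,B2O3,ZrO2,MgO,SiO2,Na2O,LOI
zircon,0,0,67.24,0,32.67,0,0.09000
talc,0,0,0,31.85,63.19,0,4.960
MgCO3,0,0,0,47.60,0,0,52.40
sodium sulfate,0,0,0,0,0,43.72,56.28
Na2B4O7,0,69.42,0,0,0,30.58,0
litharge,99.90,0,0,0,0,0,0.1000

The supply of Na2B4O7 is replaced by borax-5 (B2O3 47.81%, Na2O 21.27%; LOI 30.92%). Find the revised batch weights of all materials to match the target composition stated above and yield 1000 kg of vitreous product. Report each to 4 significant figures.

Revised batch per 1000 kg vitreous product:
  zircon: 159.4 kg
  talc: 444.2 kg
  MgCO3: 124.0 kg
  sodium sulfate: 152.4 kg
  borax-5: 303.5 kg
  litharge: 83.22 kg
Total batch = 1267 kg; LOI loss = 266.8 kg

The intermediate values appear rounded off to 4 significant digits on the page — every computation keeps full float precision all the way through — every reported value sees exactly one rounding. The derived quantities are computed using the weight values at 1000 kg of glass in full float precision (the totals, the yield, the six compositions, LOI, net glass mass), as given in the question or the answer.
Per-oxide target masses for 1000 kg vitreous product:
  PbO: 8.314% × 1000 = 83.14 kg
  B2O3: 14.51% × 1000 = 145.1 kg
  ZrO2: 10.72% × 1000 = 107.2 kg
  MgO: 20.05% × 1000 = 200.5 kg
  SiO2: 33.28% × 1000 = 332.8 kg
  Na2O: 13.12% × 1000 = 131.2 kg
Per-oxide balance check from the weights as reported, relative to the basis at hand (target by target, the sums agree modulo rounding of the values):
  PbO: 83.22·0.9990 = 83.14 kg (target 83.14 kg)
  B2O3: 303.5·0.4781 = 145.1 kg (target 145.1 kg)
  ZrO2: 159.4·0.6724 = 107.2 kg (target 107.2 kg)
  MgO: 444.2·0.3185 + 124.0·0.4760 = 200.5 kg (target 200.5 kg)
  SiO2: 159.4·0.3267 + 444.2·0.6319 = 332.8 kg (target 332.8 kg)
  Na2O: 152.4·0.4372 + 303.5·0.2127 = 131.2 kg (target 131.2 kg)
Glass mass check: the batch minus its LOI: 999.9 kg (summing oxide targets gives 999.9 kg; the stated basis being 1000 kg — a pure rounding effect).
Whole-batch sum: Σ batch = 1267 kg; loss to ignition Σ batch·LOI = 266.8 kg; yield: glass divided by total = 78.93%.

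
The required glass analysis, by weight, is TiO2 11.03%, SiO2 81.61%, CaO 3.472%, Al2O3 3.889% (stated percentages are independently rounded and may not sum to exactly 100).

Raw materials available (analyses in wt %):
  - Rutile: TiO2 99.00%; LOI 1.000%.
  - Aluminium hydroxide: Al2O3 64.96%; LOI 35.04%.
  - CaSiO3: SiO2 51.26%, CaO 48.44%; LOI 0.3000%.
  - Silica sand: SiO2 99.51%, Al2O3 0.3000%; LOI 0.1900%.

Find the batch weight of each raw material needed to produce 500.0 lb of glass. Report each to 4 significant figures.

Batch per 500.0 lb glass:
  Rutile: 55.71 lb
  Aluminium hydroxide: 28.13 lb
  CaSiO3: 35.84 lb
  Silica sand: 391.6 lb
Total batch = 511.3 lb; LOI loss = 11.27 lb; yield = 97.80%

Values along the way are shown with 4-significant-digit rounding across the worked steps. The whole derivation maintains full float precision at every stage. A single rounding finalizes each reported number. The derived quantities, which include totals, glass mass, LOI, yield, four oxide percentages, are recomputed at exact precision, precisely as stated by the problem or answer text, using the weight values on 500.0 lb of glass.
Oxide-by-oxide targets in 500.0 lb glass:
  TiO2: 11.03% × 500.0 = 55.15 lb
  SiO2: 81.61% × 500.0 = 408.0 lb
  CaO: 3.472% × 500.0 = 17.36 lb
  Al2O3: 3.889% × 500.0 = 19.44 lb
A balance pass over the oxides, given the weights on record, for the quoted basis mass (oxide sums agree with the targets exact up to rounding of places):
  TiO2: 55.71·0.9900 = 55.15 lb (target 55.15 lb)
  SiO2: 35.84·0.5126 + 391.6·0.9951 = 408.1 lb (target 408.0 lb)
  CaO: 35.84·0.4844 = 17.36 lb (target 17.36 lb)
  Al2O3: 28.13·0.6496 + 391.6·0.003000 = 19.45 lb (target 19.44 lb)
Glass-mass closure: batch total minus LOI = 500.0 lb (the targets, summed, come to 500.0 lb; basis as stated: 500.0 lb — a pure rounding effect).
Batch grand total — Σ batch = 511.3 lb; Σ batch·LOI gives LOI loss = 11.27 lb; yield, glass over the total, = 97.80%.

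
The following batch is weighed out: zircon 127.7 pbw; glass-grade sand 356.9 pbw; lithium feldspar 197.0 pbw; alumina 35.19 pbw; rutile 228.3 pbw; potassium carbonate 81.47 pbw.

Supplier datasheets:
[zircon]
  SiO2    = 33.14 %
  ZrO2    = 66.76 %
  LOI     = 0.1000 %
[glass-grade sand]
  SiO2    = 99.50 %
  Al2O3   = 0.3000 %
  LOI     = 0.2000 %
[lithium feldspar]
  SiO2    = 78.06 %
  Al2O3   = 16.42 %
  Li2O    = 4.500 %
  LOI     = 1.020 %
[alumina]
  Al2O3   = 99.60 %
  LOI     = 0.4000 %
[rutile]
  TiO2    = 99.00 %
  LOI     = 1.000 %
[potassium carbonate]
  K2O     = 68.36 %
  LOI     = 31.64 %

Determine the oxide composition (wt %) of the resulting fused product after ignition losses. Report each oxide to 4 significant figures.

Glass mass = 995.5 pbw (batch 1027 − LOI 31.05).
Composition: SiO2 55.37%, TiO2 22.70%, ZrO2 8.564%, Al2O3 6.878%, Li2O 0.8905%, K2O 5.594%

The whole derivation holds full float precision throughout; values along the way are printed rounded to 4 significant digits between the steps; a single rounding yields each reported value; all derived quantities are recomputed starting from the weights for 995.5 pbw of glass in exact precision (net glass mass, the yield, the six compositions, ignition loss, the totals) exactly as shown in the problem or answer text.
Oxide masses out of the charge:
  SiO2: 127.7·0.3314 + 356.9·0.9950 + 197.0·0.7806 = 551.2 pbw
  TiO2: 228.3·0.9900 = 226.0 pbw
  ZrO2: 127.7·0.6676 = 85.25 pbw
  Al2O3: 356.9·0.003000 + 197.0·0.1642 + 35.19·0.9960 = 68.47 pbw
  Li2O: 197.0·0.04500 = 8.865 pbw
  K2O: 81.47·0.6836 = 55.69 pbw
LOI: 127.7·0.001000 + 356.9·0.002000 + 197.0·0.01020 + 35.19·0.004000 + 228.3·0.01000 + 81.47·0.3164 = 31.05 pbw
Glass mass = batch − LOI = 1027 − 31.05 = 995.5 pbw (the oxide masses sum to this)
wt % = oxide mass / glass mass × 100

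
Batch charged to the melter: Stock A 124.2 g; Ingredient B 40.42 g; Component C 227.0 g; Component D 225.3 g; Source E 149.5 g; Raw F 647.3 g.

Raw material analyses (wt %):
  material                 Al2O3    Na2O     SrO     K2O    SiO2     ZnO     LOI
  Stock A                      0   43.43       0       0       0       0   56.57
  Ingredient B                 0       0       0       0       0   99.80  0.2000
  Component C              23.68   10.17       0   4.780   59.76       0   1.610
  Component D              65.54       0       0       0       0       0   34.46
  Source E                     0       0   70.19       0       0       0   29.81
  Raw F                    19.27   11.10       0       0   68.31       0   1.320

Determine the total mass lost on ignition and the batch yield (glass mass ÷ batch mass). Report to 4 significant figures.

Each numeric step maintains full precision at each step; working values are printed, rounded to 4 significant figures, within the worked lines. Each reported number is rounded exactly once — the derived quantities are recomputed in full float precision (the yield, net glass mass, the six compositions, the totals, LOI) from the batch weights on 1209 g of glass as given in the problem or answer text.
Each material's LOI contribution:
  Stock A: 124.2 × 0.5657 = 70.26 g
  Ingredient B: 40.42 × 0.002000 = 0.08084 g
  Component C: 227.0 × 0.01610 = 3.655 g
  Component D: 225.3 × 0.3446 = 77.64 g
  Source E: 149.5 × 0.2981 = 44.57 g
  Raw F: 647.3 × 0.01320 = 8.544 g
Total LOI = 204.7 g
Glass = batch − LOI = 1414 − 204.7 = 1209 g

LOI loss = 204.7 g; glass = 1209 g; yield = 85.52%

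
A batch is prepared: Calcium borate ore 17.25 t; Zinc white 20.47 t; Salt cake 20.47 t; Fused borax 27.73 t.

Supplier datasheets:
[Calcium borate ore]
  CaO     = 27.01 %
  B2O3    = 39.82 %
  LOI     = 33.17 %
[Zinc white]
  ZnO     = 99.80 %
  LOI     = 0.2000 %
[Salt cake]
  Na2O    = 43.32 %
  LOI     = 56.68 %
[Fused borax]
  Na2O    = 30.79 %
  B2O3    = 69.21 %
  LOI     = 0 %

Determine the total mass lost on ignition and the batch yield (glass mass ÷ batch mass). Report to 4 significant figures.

LOI loss = 17.37 t; glass = 68.55 t; yield = 79.79%

Working values are shown (rounded to four significant figures) within the worked lines — all internal work maintains exact precision from start to finish. Every reported result takes just one rounding; all derived quantities (net glass mass, the yield, LOI, four oxide percentages, the totals) are computed starting from the weights at 68.55 t of glass at full float precision, as quoted within problem or answer.
Per-material ignition loss:
  Calcium borate ore: 17.25 × 0.3317 = 5.722 t
  Zinc white: 20.47 × 0.002000 = 0.04094 t
  Salt cake: 20.47 × 0.5668 = 11.60 t
  Fused borax: 27.73 × 0 = 0 t
Total LOI = 17.37 t
Glass = batch − LOI = 85.92 − 17.37 = 68.55 t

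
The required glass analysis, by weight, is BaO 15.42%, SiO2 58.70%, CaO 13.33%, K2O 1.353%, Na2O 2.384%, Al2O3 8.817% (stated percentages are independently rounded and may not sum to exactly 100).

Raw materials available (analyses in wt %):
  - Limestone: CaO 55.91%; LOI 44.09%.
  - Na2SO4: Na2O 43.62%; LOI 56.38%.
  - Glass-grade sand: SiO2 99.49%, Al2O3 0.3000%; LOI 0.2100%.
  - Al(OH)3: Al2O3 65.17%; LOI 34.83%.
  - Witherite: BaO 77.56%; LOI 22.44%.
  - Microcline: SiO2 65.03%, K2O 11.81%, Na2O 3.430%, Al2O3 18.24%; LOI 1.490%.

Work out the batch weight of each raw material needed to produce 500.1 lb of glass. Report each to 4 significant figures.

Batch per 500.1 lb glass:
  Limestone: 119.2 lb
  Na2SO4: 22.83 lb
  Glass-grade sand: 257.6 lb
  Al(OH)3: 50.44 lb
  Witherite: 99.43 lb
  Microcline: 57.29 lb
Total batch = 606.8 lb; LOI loss = 106.7 lb; yield = 82.42%

Intermediates appear (rounded to four significant figures) in the printout — the working math holds exact precision all the way through. Every reported number is rounded a single time. Derived quantities are carried using the weight values at 500.1 lb of glass at exact precision (yield, ignition loss, totals, glass mass, the six compositions) as they appear in problem or answer.
The oxide mass targets at 500.1 lb glass:
  BaO: 15.42% × 500.1 = 77.12 lb
  SiO2: 58.70% × 500.1 = 293.6 lb
  CaO: 13.33% × 500.1 = 66.66 lb
  K2O: 1.353% × 500.1 = 6.766 lb
  Na2O: 2.384% × 500.1 = 11.92 lb
  Al2O3: 8.817% × 500.1 = 44.09 lb
Oxide-by-oxide audit on the weights just shown, on the stated basis (each sum matches its target mass net of answer rounding effects):
  BaO: 99.43·0.7756 = 77.12 lb (target 77.12 lb)
  SiO2: 257.6·0.9949 + 57.29·0.6503 = 293.5 lb (target 293.6 lb)
  CaO: 119.2·0.5591 = 66.64 lb (target 66.66 lb)
  K2O: 57.29·0.1181 = 6.766 lb (target 6.766 lb)
  Na2O: 22.83·0.4362 + 57.29·0.03430 = 11.92 lb (target 11.92 lb)
  Al2O3: 257.6·0.003000 + 50.44·0.6517 + 57.29·0.1824 = 44.09 lb (target 44.09 lb)
Glass-mass closure: batch total minus LOI = 500.1 lb (summing oxide targets gives 500.1 lb; basis as stated: 500.1 lb — any gap is answer rounding).
Whole-batch sum: Σ batch = 606.8 lb; LOI loss = Σ batch·LOI = 106.7 lb; the yield ratio, glass ÷ batch: 82.42%.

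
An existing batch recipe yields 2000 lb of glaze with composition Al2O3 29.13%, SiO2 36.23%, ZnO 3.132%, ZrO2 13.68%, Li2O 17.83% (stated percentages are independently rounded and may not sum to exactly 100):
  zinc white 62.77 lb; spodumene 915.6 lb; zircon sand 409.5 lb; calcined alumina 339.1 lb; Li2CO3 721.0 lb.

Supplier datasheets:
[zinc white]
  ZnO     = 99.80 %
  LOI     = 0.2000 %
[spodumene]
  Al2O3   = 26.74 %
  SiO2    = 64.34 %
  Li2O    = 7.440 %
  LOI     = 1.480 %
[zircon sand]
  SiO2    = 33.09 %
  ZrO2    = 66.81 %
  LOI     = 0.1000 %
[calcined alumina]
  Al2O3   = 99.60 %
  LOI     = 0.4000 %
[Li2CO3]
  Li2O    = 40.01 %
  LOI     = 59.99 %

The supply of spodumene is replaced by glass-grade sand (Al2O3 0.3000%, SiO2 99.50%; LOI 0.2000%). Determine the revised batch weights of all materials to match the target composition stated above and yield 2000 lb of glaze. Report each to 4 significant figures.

Revised batch per 2000 lb glaze:
  zinc white: 62.77 lb
  glass-grade sand: 592.1 lb
  zircon sand: 409.5 lb
  calcined alumina: 583.2 lb
  Li2CO3: 891.3 lb
Total batch = 2539 lb; LOI loss = 538.7 lb

The working math keeps full precision in every operation; mid-chain values appear rounded to four significant digits when written out; a single rounding yields each reported number. The derived quantities, including five oxide percentages, ignition loss, yield, the totals, glass mass, are re-derived starting from the weights on 2000 lb of glass at exact precision as given in the problem or the answer.
Per-oxide target masses for 2000 lb glaze:
  Al2O3: 29.13% × 2000 = 582.6 lb
  SiO2: 36.23% × 2000 = 724.6 lb
  ZnO: 3.132% × 2000 = 62.64 lb
  ZrO2: 13.68% × 2000 = 273.6 lb
  Li2O: 17.83% × 2000 = 356.6 lb
Oxide-by-oxide audit given the weights on record, versus the basis set out (sums match the target masses given rounding of the digits):
  Al2O3: 592.1·0.003000 + 583.2·0.9960 = 582.6 lb (target 582.6 lb)
  SiO2: 592.1·0.9950 + 409.5·0.3309 = 724.6 lb (target 724.6 lb)
  ZnO: 62.77·0.9980 = 62.64 lb (target 62.64 lb)
  ZrO2: 409.5·0.6681 = 273.6 lb (target 273.6 lb)
  Li2O: 891.3·0.4001 = 356.6 lb (target 356.6 lb)
Mass balance on the glass: total batch − LOI = 2000 lb (per-oxide target masses sum to 2000 lb; with the basis standing at 2000 lb — a pure rounding effect).
Total batch = Σ batch = 2539 lb; ignition loss, Σ(batch × LOI) = 538.7 lb; as yield: glass ÷ batch → 78.78%.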